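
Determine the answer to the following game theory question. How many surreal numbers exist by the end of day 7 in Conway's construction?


Day 0: {|} = 0 is born. Count = 1.
Day n: the number of surreal numbers born by day n is 2^(n+1) - 1.
By day 0: 2^1 - 1 = 1
By day 1: 2^2 - 1 = 3
By day 2: 2^3 - 1 = 7
By day 3: 2^4 - 1 = 15
By day 4: 2^5 - 1 = 31
By day 5: 2^6 - 1 = 63
By day 6: 2^7 - 1 = 127
By day 7: 2^8 - 1 = 255
By day 7: 255 surreal numbers.

255


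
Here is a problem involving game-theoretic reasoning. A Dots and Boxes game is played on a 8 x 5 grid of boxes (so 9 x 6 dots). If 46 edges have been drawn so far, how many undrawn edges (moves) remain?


Grid: 8 x 5 boxes, i.e. 9 rows and 6 columns of dots.
Horizontal edges: (rows + 1) * cols = 9 * 5 = 45
Vertical edges: rows * (cols + 1) = 8 * 6 = 48
Total edges: 45 + 48 = 93
Edges drawn: 46
Remaining: 93 - 46 = 47

47


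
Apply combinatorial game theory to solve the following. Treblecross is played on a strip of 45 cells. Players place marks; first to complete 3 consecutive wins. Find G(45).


Treblecross: place X on empty cells; 3-in-a-row wins.
Playing within two cells of an existing X lets the opponent win at once, so sensible play treats the cells i-2..i+2 around each X as dead. The player left with no safe cell loses, so this is a normal-play take-away game on strips of safe cells.
Placing X at cell i (0-indexed) of a strip of k safe cells leaves independent strips of sizes max(0, i-2) and max(0, k-i-3). Hence G(k) = mex{ G(max(0,i-2)) XOR G(max(0,k-i-3)) : 0 <= i < k }, with G(0) = 0.
G(1): splits (0,0):0^0=0 -> mex({0}) = 1
G(2): splits (0,0):0^0=0 -> mex({0}) = 1
G(3): splits (0,0):0^0=0 -> mex({0}) = 1
G(4): splits (0,1):0^1=1 (0,0):0^0=0 -> mex({0, 1}) = 2
G(5): splits (0,2):0^1=1 (0,1):0^1=1 (0,0):0^0=0 -> mex({0, 1}) = 2
G(6) = mex({1}) = 0
G(7) = mex({0, 1, 2}) = 3
G(8) = mex({0, 1, 2}) = 3
G(9) = mex({0, 2}) = 1
G(10) = mex({0, 2, 3}) = 1
G(11) = mex({0, 3}) = 1
G(12) = mex({1, 3}) = 0
G(13) = mex({0, 1, 2, 3}) = 4
G(14) = mex({0, 1, 2}) = 3
G(15) = mex({0, 1, 2}) = 3
G(16) = mex({0, 1, 2, 4}) = 3
G(17) = mex({0, 1, 3, 4}) = 2
G(18) = mex({0, 1, 3, 4}) = 2
G(19) = mex({0, 1, 3, 5}) = 2
G(20) = mex({0, 1, 2, 3, 5}) = 4
G(21) = mex({0, 1, 2, 3, 5}) = 4
G(22) = mex({1, 2, 6}) = 0
G(23) = mex({0, 1, 2, 3, 4, 6}) = 5
G(24) = mex({0, 1, 2, 3, 4}) = 5
G(25) = mex({0, 1, 3, 4, 7}) = 2
G(26) = mex({0, 1, 3, 4, 5, 7}) = 2
G(27) = mex({0, 1, 3, 5}) = 2
G(28) = mex({0, 1, 2, 5}) = 3
G(29) = mex({0, 1, 2, 4, 5, 6}) = 3
G(30) = mex({1, 2, 4, 6}) = 0
G(31) = mex({0, 1, 2, 3, 4, 6}) = 5
G(32) = mex({1, 2, 3, 4, 7}) = 0
G(33) = mex({0, 3, 7}) = 1
G(34) = mex({0, 2, 3, 5, 7}) = 1
G(35) = mex({0, 2, 3, 5, 6}) = 1
G(36) = mex({0, 1, 2, 5, 6}) = 3
G(37) = mex({0, 1, 2, 4, 5, 6}) = 3
G(38) = mex({0, 1, 2, 4}) = 3
G(39) = mex({0, 1, 2, 3, 4, 7}) = 5
G(40) = mex({0, 1, 2, 3, 4, 5, 7}) = 6
G(41) = mex({0, 1, 2, 3, 5, 7}) = 4
G(42) = mex({0, 1, 2, 3, 5, 6, 7}) = 4
G(43) = mex({0, 2, 3, 5, 6}) = 1
G(44) = mex({1, 2, 3, 4, 5, 6}) = 0
G(45) = mex({0, 1, 2, 3, 4, 6, 7}) = 5
Therefore G(45) = 5.

5


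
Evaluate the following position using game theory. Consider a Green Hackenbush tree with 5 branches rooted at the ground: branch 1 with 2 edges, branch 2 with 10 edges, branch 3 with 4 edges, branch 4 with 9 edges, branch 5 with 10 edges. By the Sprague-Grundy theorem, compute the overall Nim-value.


The tree has 5 branches from the ground vertex.
In Green Hackenbush, the Nim-value of a simple path of length k is k.
Branch 1: length 2, Nim-value = 2
Branch 2: length 10, Nim-value = 10
Branch 3: length 4, Nim-value = 4
Branch 4: length 9, Nim-value = 9
Branch 5: length 10, Nim-value = 10
Total Nim-value = XOR of all branch values:
0 XOR 2 = 2
2 XOR 10 = 8
8 XOR 4 = 12
12 XOR 9 = 5
5 XOR 10 = 15
Nim-value of the tree = 15

15


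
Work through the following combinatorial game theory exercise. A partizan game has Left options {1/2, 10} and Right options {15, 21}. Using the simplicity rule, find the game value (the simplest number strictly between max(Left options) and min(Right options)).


Left options: {1/2, 10}, max = 10
Right options: {15, 21}, min = 15
All options are numbers and max(Left) < min(Right), so by the simplicity theorem the value is the simplest (earliest-born) number strictly between 10 and 15.
Integers 11 through 14 all lie strictly between 10 and 15.
Among integers, the simplest (lowest birthday = smallest |n|; 0 is born on day 0, +-n on day n) is 11.
No non-integer in the interval can be simpler: if x is a non-integer in the interval, then floor(x) or ceil(x) also lies in the interval (the interval contains an integer), and both are proper prefixes of x's sign expansion, i.e. born earlier. So the game value is 11.
Game value = 11

11


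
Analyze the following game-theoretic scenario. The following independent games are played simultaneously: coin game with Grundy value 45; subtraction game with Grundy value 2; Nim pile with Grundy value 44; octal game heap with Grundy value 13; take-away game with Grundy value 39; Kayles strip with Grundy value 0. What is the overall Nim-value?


By the Sprague-Grundy theorem, the Grundy value of a sum of games is the XOR of individual Grundy values.
coin game: Grundy value = 45. Running XOR: 0 XOR 45 = 45
subtraction game: Grundy value = 2. Running XOR: 45 XOR 2 = 47
Nim pile: Grundy value = 44. Running XOR: 47 XOR 44 = 3
octal game heap: Grundy value = 13. Running XOR: 3 XOR 13 = 14
take-away game: Grundy value = 39. Running XOR: 14 XOR 39 = 41
Kayles strip: Grundy value = 0. Running XOR: 41 XOR 0 = 41
The combined Grundy value is 41.

41


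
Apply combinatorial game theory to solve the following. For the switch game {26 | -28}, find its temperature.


The game is {26 | -28}, a switch {a | b} with numbers a > b.
Cooling {a | b} by t gives {a - t | b + t}, which stops being hot when a - t = b + t, i.e. at t = (a - b)/2. So the temperature of a switch is (a - b)/2.
Temperature = (Left option - Right option) / 2
= (26 - (-28)) / 2
= 54 / 2
= 27

27


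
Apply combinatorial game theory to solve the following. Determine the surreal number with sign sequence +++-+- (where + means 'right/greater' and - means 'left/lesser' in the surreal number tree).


Sign expansion: +++-+-
Rule: track bounds (lo, hi), initially (-inf, +inf). On '+', the current value becomes lo and we move to the simplest number in (value, hi): value + 1 if hi = +inf, otherwise the midpoint (value + hi)/2. On '-', the current value becomes hi and we move to value - 1 if lo = -inf, otherwise the midpoint (lo + value)/2.
Start at 0.
Step 1: sign = +, move right. Bounds: (0, +inf). Value = 1
Step 2: sign = +, move right. Bounds: (1, +inf). Value = 2
Step 3: sign = +, move right. Bounds: (2, +inf). Value = 3
Step 4: sign = -, move left. Bounds: (2, 3). Value = 5/2
Step 5: sign = +, move right. Bounds: (5/2, 3). Value = 11/4
Step 6: sign = -, move left. Bounds: (5/2, 11/4). Value = 21/8
The surreal number with sign expansion +++-+- is 21/8.

21/8


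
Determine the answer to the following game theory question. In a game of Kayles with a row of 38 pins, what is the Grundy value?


Kayles: a move removes 1 or 2 adjacent pins from a contiguous row.
Removing pins from a row of k leaves two independent rows (a, b) with a + b = k - 1 (one pin) or a + b = k - 2 (two pins); an end removal gives a = 0.
By Sprague-Grundy, G(k) = mex{ G(a) XOR G(b) } over all these splits. G(0) = 0.
G(1): splits (0,0):0^0=0 -> mex({0}) = 1
G(2): splits (0,1):0^1=1 (0,0):0^0=0 -> mex({0, 1}) = 2
G(3): splits (0,2):0^2=2 (1,1):1^1=0 (0,1):0^1=1 -> mex({0, 1, 2}) = 3
G(4): splits (0,3):0^3=3 (1,2):1^2=3 (0,2):0^2=2 (1,1):1^1=0 -> mex({0, 2, 3}) = 1
G(5): splits (0,4):0^1=1 (1,3):1^3=2 (2,2):2^2=0 (0,3):0^3=3 (1,2):1^2=3 -> mex({0, 1, 2, 3}) = 4
G(6) = mex({0, 1, 2, 4}) = 3
G(7) = mex({0, 1, 3, 4, 5}) = 2
G(8) = mex({0, 2, 3, 5, 6}) = 1
G(9) = mex({0, 1, 2, 3, 6, 7}) = 4
G(10) = mex({0, 1, 3, 4, 5, 7}) = 2
G(11) = mex({0, 1, 2, 3, 4, 5}) = 6
G(12) = mex({0, 1, 2, 3, 5, 6, 7}) = 4
G(13) = mex({0, 2, 3, 4, 6, 7}) = 1
G(14) = mex({0, 1, 4, 5, 6, 7}) = 2
G(15) = mex({0, 1, 2, 3, 4, 5, 6}) = 7
G(16) = mex({0, 2, 3, 5, 6, 7}) = 1
G(17) = mex({0, 1, 2, 3, 5, 6, 7}) = 4
G(18) = mex({0, 1, 2, 4, 5, 6}) = 3
G(19) = mex({0, 1, 3, 4, 5, 7}) = 2
G(20) = mex({0, 2, 3, 4, 5, 6, 7}) = 1
G(21) = mex({0, 1, 2, 3, 5, 6, 7}) = 4
G(22) = mex({0, 1, 2, 3, 4, 5, 7}) = 6
G(23) = mex({0, 1, 2, 3, 4, 5, 6}) = 7
G(24) = mex({0, 1, 2, 3, 5, 6, 7}) = 4
G(25) = mex({0, 2, 3, 4, 6, 7}) = 1
G(26) = mex({0, 1, 3, 4, 5, 6, 7}) = 2
G(27) = mex({0, 1, 2, 3, 4, 5, 6, 7}) = 8
G(28) = mex({0, 1, 2, 3, 4, 6, 7, 8}) = 5
G(29) = mex({0, 1, 2, 3, 5, 6, 7, 8, 9}) = 4
G(30) = mex({0, 1, 2, 3, 4, 5, 6, 9, 10}) = 7
G(31) = mex({0, 1, 3, 4, 5, 7, 10, 11}) = 2
G(32) = mex({0, 2, 3, 4, 5, 6, 7, 9, 11}) = 1
G(33) = mex({0, 1, 2, 3, 4, 5, 6, 7, 9, 12}) = 8
G(34) = mex({0, 1, 2, 3, 4, 5, 7, 8, 11, 12}) = 6
G(35) = mex({0, 1, 2, 3, 4, 5, 6, 8, 9, 10, 11}) = 7
G(36) = mex({0, 1, 2, 3, 5, 6, 7, 9, 10}) = 4
G(37) = mex({0, 2, 3, 4, 6, 7, 9, 10, 11, 12}) = 1
G(38) = mex({0, 1, 3, 4, 5, 6, 7, 9, 10, 11, 12}) = 2
Therefore G(38) = 2.

2


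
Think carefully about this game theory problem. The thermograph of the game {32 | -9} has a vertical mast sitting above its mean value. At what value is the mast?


Game = {32 | -9}, a switch {a | b} with numbers a > b.
Its thermograph has left wall a - t and right wall b + t, which meet at t = (a - b)/2, where both equal (a + b)/2. So the mast (mean value) is at (a + b)/2.
Mean = (32 + (-9))/2 = 23/2 = 23/2

23/2


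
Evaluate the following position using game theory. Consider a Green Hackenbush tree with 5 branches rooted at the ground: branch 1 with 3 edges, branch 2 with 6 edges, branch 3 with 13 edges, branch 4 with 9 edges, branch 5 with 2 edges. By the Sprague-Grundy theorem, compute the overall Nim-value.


The tree has 5 branches from the ground vertex.
In Green Hackenbush, the Nim-value of a simple path of length k is k.
Branch 1: length 3, Nim-value = 3
Branch 2: length 6, Nim-value = 6
Branch 3: length 13, Nim-value = 13
Branch 4: length 9, Nim-value = 9
Branch 5: length 2, Nim-value = 2
Total Nim-value = XOR of all branch values:
0 XOR 3 = 3
3 XOR 6 = 5
5 XOR 13 = 8
8 XOR 9 = 1
1 XOR 2 = 3
Nim-value of the tree = 3

3


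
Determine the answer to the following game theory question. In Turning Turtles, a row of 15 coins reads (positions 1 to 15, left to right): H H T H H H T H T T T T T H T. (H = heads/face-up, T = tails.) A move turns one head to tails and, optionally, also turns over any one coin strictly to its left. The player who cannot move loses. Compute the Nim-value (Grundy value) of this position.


Coins: H H T H H H T H T T T T T H T
Key fact: a single head at position k behaves exactly like a Nim heap of size k (turning it to T and optionally flipping a coin at j < k corresponds to moving the heap from k to j, or to 0), and heads combine as a disjunctive sum (two heads at the same place would cancel, matching j XOR j = 0). So the Nim-value is the XOR of the 1-indexed positions of the heads.
Face-up positions (1-indexed): [1, 2, 4, 5, 6, 8, 14]
XOR 0 with 1: 0 XOR 1 = 1
XOR 1 with 2: 1 XOR 2 = 3
XOR 3 with 4: 3 XOR 4 = 7
XOR 7 with 5: 7 XOR 5 = 2
XOR 2 with 6: 2 XOR 6 = 4
XOR 4 with 8: 4 XOR 8 = 12
XOR 12 with 14: 12 XOR 14 = 2
Nim-value = 2

2


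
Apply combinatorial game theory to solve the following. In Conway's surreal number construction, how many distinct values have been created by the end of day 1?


Day 0: {|} = 0 is born. Count = 1.
Day n: the number of surreal numbers born by day n is 2^(n+1) - 1.
By day 0: 2^1 - 1 = 1
By day 1: 2^2 - 1 = 3
By day 1: 3 surreal numbers.

3


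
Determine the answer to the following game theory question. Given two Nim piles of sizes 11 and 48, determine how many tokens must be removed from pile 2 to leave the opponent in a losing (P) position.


Piles: 11 and 48
Current XOR: 11 XOR 48 = 59 (non-zero, so this is an N-position).
To make the XOR zero, we need to find a move that balances the piles.
For pile 2 (size 48): target = 48 XOR 59 = 11
We reduce pile 2 from 48 to 11.
Tokens removed: 48 - 11 = 37
Verification: 11 XOR 11 = 0

37


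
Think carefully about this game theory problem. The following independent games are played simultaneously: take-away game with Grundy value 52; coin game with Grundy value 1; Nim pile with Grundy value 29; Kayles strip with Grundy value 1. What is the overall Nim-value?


By the Sprague-Grundy theorem, the Grundy value of a sum of games is the XOR of individual Grundy values.
take-away game: Grundy value = 52. Running XOR: 0 XOR 52 = 52
coin game: Grundy value = 1. Running XOR: 52 XOR 1 = 53
Nim pile: Grundy value = 29. Running XOR: 53 XOR 29 = 40
Kayles strip: Grundy value = 1. Running XOR: 40 XOR 1 = 41
The combined Grundy value is 41.

41


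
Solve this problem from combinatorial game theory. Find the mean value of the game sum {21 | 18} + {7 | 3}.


G1 = {21 | 18}, G2 = {7 | 3}
Each is a switch {a | b} with numbers a > b; its mean value is (a + b)/2, and mean value is additive over game sums: m(G1 + G2) = m(G1) + m(G2).
Mean of G1 = (21 + (18))/2 = 39/2 = 39/2
Mean of G2 = (7 + (3))/2 = 10/2 = 5
Mean of G1 + G2 = 39/2 + 5 = 49/2

49/2


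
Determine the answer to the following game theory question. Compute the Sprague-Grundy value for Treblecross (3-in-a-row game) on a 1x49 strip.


Treblecross: place X on empty cells; 3-in-a-row wins.
Playing within two cells of an existing X lets the opponent win at once, so sensible play treats the cells i-2..i+2 around each X as dead. The player left with no safe cell loses, so this is a normal-play take-away game on strips of safe cells.
Placing X at cell i (0-indexed) of a strip of k safe cells leaves independent strips of sizes max(0, i-2) and max(0, k-i-3). Hence G(k) = mex{ G(max(0,i-2)) XOR G(max(0,k-i-3)) : 0 <= i < k }, with G(0) = 0.
G(1): splits (0,0):0^0=0 -> mex({0}) = 1
G(2): splits (0,0):0^0=0 -> mex({0}) = 1
G(3): splits (0,0):0^0=0 -> mex({0}) = 1
G(4): splits (0,1):0^1=1 (0,0):0^0=0 -> mex({0, 1}) = 2
G(5): splits (0,2):0^1=1 (0,1):0^1=1 (0,0):0^0=0 -> mex({0, 1}) = 2
G(6) = mex({1}) = 0
G(7) = mex({0, 1, 2}) = 3
G(8) = mex({0, 1, 2}) = 3
G(9) = mex({0, 2}) = 1
G(10) = mex({0, 2, 3}) = 1
G(11) = mex({0, 3}) = 1
G(12) = mex({1, 3}) = 0
G(13) = mex({0, 1, 2, 3}) = 4
G(14) = mex({0, 1, 2}) = 3
G(15) = mex({0, 1, 2}) = 3
G(16) = mex({0, 1, 2, 4}) = 3
G(17) = mex({0, 1, 3, 4}) = 2
G(18) = mex({0, 1, 3, 4}) = 2
G(19) = mex({0, 1, 3, 5}) = 2
G(20) = mex({0, 1, 2, 3, 5}) = 4
G(21) = mex({0, 1, 2, 3, 5}) = 4
G(22) = mex({1, 2, 6}) = 0
G(23) = mex({0, 1, 2, 3, 4, 6}) = 5
G(24) = mex({0, 1, 2, 3, 4}) = 5
G(25) = mex({0, 1, 3, 4, 7}) = 2
G(26) = mex({0, 1, 3, 4, 5, 7}) = 2
G(27) = mex({0, 1, 3, 5}) = 2
G(28) = mex({0, 1, 2, 5}) = 3
G(29) = mex({0, 1, 2, 4, 5, 6}) = 3
G(30) = mex({1, 2, 4, 6}) = 0
G(31) = mex({0, 1, 2, 3, 4, 6}) = 5
G(32) = mex({1, 2, 3, 4, 7}) = 0
G(33) = mex({0, 3, 7}) = 1
G(34) = mex({0, 2, 3, 5, 7}) = 1
G(35) = mex({0, 2, 3, 5, 6}) = 1
G(36) = mex({0, 1, 2, 5, 6}) = 3
G(37) = mex({0, 1, 2, 4, 5, 6}) = 3
G(38) = mex({0, 1, 2, 4}) = 3
G(39) = mex({0, 1, 2, 3, 4, 7}) = 5
G(40) = mex({0, 1, 2, 3, 4, 5, 7}) = 6
G(41) = mex({0, 1, 2, 3, 5, 7}) = 4
G(42) = mex({0, 1, 2, 3, 5, 6, 7}) = 4
G(43) = mex({0, 2, 3, 5, 6}) = 1
G(44) = mex({1, 2, 3, 4, 5, 6}) = 0
G(45) = mex({0, 1, 2, 3, 4, 6, 7}) = 5
G(46) = mex({0, 1, 2, 3, 4, 7}) = 5
G(47) = mex({0, 1, 2, 3, 4, 5, 7}) = 6
G(48) = mex({0, 1, 2, 3, 4, 5, 7}) = 6
G(49) = mex({0, 1, 3, 4, 5, 7}) = 2
Therefore G(49) = 2.

2


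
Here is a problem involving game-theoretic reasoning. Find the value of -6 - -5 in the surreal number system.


x = -6, y = -5
x - y = -6 - -5 = -1

-1


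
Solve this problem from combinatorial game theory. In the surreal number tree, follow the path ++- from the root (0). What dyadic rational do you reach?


Sign expansion: ++-
Rule: track bounds (lo, hi), initially (-inf, +inf). On '+', the current value becomes lo and we move to the simplest number in (value, hi): value + 1 if hi = +inf, otherwise the midpoint (value + hi)/2. On '-', the current value becomes hi and we move to value - 1 if lo = -inf, otherwise the midpoint (lo + value)/2.
Start at 0.
Step 1: sign = +, move right. Bounds: (0, +inf). Value = 1
Step 2: sign = +, move right. Bounds: (1, +inf). Value = 2
Step 3: sign = -, move left. Bounds: (1, 2). Value = 3/2
The surreal number with sign expansion ++- is 3/2.

3/2


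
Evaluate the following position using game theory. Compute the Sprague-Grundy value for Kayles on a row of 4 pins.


Kayles: a move removes 1 or 2 adjacent pins from a contiguous row.
Removing pins from a row of k leaves two independent rows (a, b) with a + b = k - 1 (one pin) or a + b = k - 2 (two pins); an end removal gives a = 0.
By Sprague-Grundy, G(k) = mex{ G(a) XOR G(b) } over all these splits. G(0) = 0.
G(1): splits (0,0):0^0=0 -> mex({0}) = 1
G(2): splits (0,1):0^1=1 (0,0):0^0=0 -> mex({0, 1}) = 2
G(3): splits (0,2):0^2=2 (1,1):1^1=0 (0,1):0^1=1 -> mex({0, 1, 2}) = 3
G(4): splits (0,3):0^3=3 (1,2):1^2=3 (0,2):0^2=2 (1,1):1^1=0 -> mex({0, 2, 3}) = 1
Therefore G(4) = 1.

1


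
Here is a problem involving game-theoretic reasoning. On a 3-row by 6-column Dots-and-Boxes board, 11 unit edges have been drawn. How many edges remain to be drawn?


Grid: 3 x 6 boxes, i.e. 4 rows and 7 columns of dots.
Horizontal edges: (rows + 1) * cols = 4 * 6 = 24
Vertical edges: rows * (cols + 1) = 3 * 7 = 21
Total edges: 24 + 21 = 45
Edges drawn: 11
Remaining: 45 - 11 = 34

34


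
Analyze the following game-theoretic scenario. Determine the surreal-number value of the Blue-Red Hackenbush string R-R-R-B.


Edges (from ground): R-R-R-B
By Berlekamp's sign-expansion rule, a Blue-Red Hackenbush stalk has the value of the surreal number whose sign sequence is the edge sequence with B -> + and R -> -.
Sign sequence: ---+
Trace the sign expansion in the surreal number tree, starting from 0:
Edge 1: R (sign -) -> bounds (-inf, 0), value = -1
Edge 2: R (sign -) -> bounds (-inf, -1), value = -2
Edge 3: R (sign -) -> bounds (-inf, -2), value = -3
Edge 4: B (sign +) -> bounds (-3, -2), value = -5/2
Game value = -5/2

-5/2


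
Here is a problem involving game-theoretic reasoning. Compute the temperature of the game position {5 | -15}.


The game is {5 | -15}, a switch {a | b} with numbers a > b.
Cooling {a | b} by t gives {a - t | b + t}, which stops being hot when a - t = b + t, i.e. at t = (a - b)/2. So the temperature of a switch is (a - b)/2.
Temperature = (Left option - Right option) / 2
= (5 - (-15)) / 2
= 20 / 2
= 10

10


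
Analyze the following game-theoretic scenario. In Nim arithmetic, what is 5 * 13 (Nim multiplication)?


Nim multiplication is bilinear over XOR: (u XOR v) * w = (u*w) XOR (v*w).
So we split each operand into its bit components and XOR the pairwise Nim products.
5 = 1 + 4 (as XOR of powers of 2).
13 = 1 + 4 + 8 (as XOR of powers of 2).
Using the standard Nim-product table on single bits:
  2*2 = 3,   2*4 = 8,   2*8 = 12,
  4*4 = 6,   4*8 = 11,  8*8 = 13,
and  1*x = x (identity), k*l = l*k (commutative).
Pairwise Nim products:
  1 * 1 = 1
  1 * 4 = 4
  1 * 8 = 8
  4 * 1 = 4
  4 * 4 = 6
  4 * 8 = 11
XOR them: 1 XOR 4 XOR 8 XOR 4 XOR 6 XOR 11 = 4.
Result: 5 * 13 = 4 (in Nim).

4


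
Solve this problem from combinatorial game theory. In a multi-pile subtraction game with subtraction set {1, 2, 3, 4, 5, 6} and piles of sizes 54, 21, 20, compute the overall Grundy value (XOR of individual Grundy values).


Subtraction set: {1, 2, 3, 4, 5, 6}
For this subtraction set, G(n) = n mod 7 (period = max + 1 = 7).
Pile 1 (size 54): G(54) = 54 mod 7 = 5
Pile 2 (size 21): G(21) = 21 mod 7 = 0
Pile 3 (size 20): G(20) = 20 mod 7 = 6
Total Grundy value = XOR of all: 5 XOR 0 XOR 6 = 3

3


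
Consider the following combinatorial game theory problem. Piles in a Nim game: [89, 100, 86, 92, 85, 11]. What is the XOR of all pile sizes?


We need the XOR (exclusive or) of all pile sizes.
After XOR-ing pile 1 (size 89): 0 XOR 89 = 89
After XOR-ing pile 2 (size 100): 89 XOR 100 = 61
After XOR-ing pile 3 (size 86): 61 XOR 86 = 107
After XOR-ing pile 4 (size 92): 107 XOR 92 = 55
After XOR-ing pile 5 (size 85): 55 XOR 85 = 98
After XOR-ing pile 6 (size 11): 98 XOR 11 = 105
The Nim-value of this position is 105.

105


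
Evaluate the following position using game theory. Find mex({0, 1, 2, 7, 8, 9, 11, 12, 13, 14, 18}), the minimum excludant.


Set = {0, 1, 2, 7, 8, 9, 11, 12, 13, 14, 18}
0 is in the set.
1 is in the set.
2 is in the set.
3 is NOT in the set. This is the mex.
mex = 3

3


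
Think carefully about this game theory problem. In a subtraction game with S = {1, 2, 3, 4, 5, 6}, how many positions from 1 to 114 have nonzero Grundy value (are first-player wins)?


Subtraction set S = {1, 2, 3, 4, 5, 6}, so G(n) = n mod 7.
G(n) = 0 when n is a multiple of 7.
Multiples of 7 in [1, 114]: 16
N-positions (nonzero Grundy) = 114 - 16 = 98

98


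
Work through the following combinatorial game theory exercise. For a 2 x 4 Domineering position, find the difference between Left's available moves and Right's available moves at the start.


Board is 2 x 4 (rows x cols).
Left (vertical) placements: (rows-1) * cols = 1 * 4 = 4
Right (horizontal) placements: rows * (cols-1) = 2 * 3 = 6
Advantage = Left - Right = 4 - 6 = -2

-2


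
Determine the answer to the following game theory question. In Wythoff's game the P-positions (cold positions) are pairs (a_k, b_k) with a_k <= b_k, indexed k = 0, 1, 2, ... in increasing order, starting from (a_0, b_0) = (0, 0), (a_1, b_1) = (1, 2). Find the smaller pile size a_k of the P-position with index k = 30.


By Wythoff's theorem, a_k = floor(k * phi) and b_k = floor(k * phi^2) = a_k + k, where phi = (1 + sqrt(5))/2 is the golden ratio.
phi = (1 + sqrt(5))/2 = 1.618034
k = 30
k * phi = 30 * 1.618034 = 48.541020
a_30 = floor(k * phi) = 48

48


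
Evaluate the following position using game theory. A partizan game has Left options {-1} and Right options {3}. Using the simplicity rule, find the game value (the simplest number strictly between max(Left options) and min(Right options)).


Left options: {-1}, max = -1
Right options: {3}, min = 3
All options are numbers and max(Left) < min(Right), so by the simplicity theorem the value is the simplest (earliest-born) number strictly between -1 and 3.
Integers 0 through 2 all lie strictly between -1 and 3.
Among integers, the simplest (lowest birthday = smallest |n|; 0 is born on day 0, +-n on day n) is 0.
No non-integer in the interval can be simpler: if x is a non-integer in the interval, then floor(x) or ceil(x) also lies in the interval (the interval contains an integer), and both are proper prefixes of x's sign expansion, i.e. born earlier. So the game value is 0.
Game value = 0

0


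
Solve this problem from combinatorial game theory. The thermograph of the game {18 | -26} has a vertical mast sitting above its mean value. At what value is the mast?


Game = {18 | -26}, a switch {a | b} with numbers a > b.
Its thermograph has left wall a - t and right wall b + t, which meet at t = (a - b)/2, where both equal (a + b)/2. So the mast (mean value) is at (a + b)/2.
Mean = (18 + (-26))/2 = -8/2 = -4

-4


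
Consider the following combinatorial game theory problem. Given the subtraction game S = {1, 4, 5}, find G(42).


The subtraction set is S = {1, 4, 5}.
G(k) = mex{ G(k - s) : s in S, s <= k }. We compute iteratively: G(0) = 0.
G(1) = mex({0}) = 1
G(2) = mex({1}) = 0
G(3) = mex({0}) = 1
G(4) = mex({0, 1}) = 2
G(5) = mex({0, 1, 2}) = 3
G(6) = mex({0, 1, 3}) = 2
G(7) = mex({0, 1, 2}) = 3
G(8) = mex({1, 2, 3}) = 0
G(9) = mex({0, 2, 3}) = 1
G(10) = mex({1, 2, 3}) = 0
G(11) = mex({0, 2, 3}) = 1
G(12) = mex({0, 1, 3}) = 2
Observe that G(8)..G(12) = 0, 1, 0, 1, 2 repeats G(0)..G(4) = 0, 1, 0, 1, 2.
For k >= max(S) = 5, G(k) is determined by the previous 5 values G(k-5)..G(k-1); a window of 5 consecutive values has recurred shifted by 8, so by induction G(k + 8) = G(k) for all k >= 0: the sequence is periodic from the start with period 8.
One period: G(0..7) = 0, 1, 0, 1, 2, 3, 2, 3.
42 mod 8 = 2, so G(42) = G(2) = 0.

0


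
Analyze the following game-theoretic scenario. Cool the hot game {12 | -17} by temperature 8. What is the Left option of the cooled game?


Original game: {12 | -17} (a switch {a | b} with a > b).
Cooling by t (for t below the temperature (a - b)/2 = 29/2) taxes each move by t: {a | b} cooled by t is {a - t | b + t}.
Cooling amount: t = 8
Cooled Left option: 12 - 8 = 4
Cooled Right option: -17 + 8 = -9
Cooled game: {4 | -9}
Left option = 4

4


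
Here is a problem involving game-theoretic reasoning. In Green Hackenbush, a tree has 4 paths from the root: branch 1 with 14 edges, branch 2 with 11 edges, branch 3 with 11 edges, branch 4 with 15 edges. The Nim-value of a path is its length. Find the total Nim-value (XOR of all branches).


The tree has 4 branches from the ground vertex.
In Green Hackenbush, the Nim-value of a simple path of length k is k.
Branch 1: length 14, Nim-value = 14
Branch 2: length 11, Nim-value = 11
Branch 3: length 11, Nim-value = 11
Branch 4: length 15, Nim-value = 15
Total Nim-value = XOR of all branch values:
0 XOR 14 = 14
14 XOR 11 = 5
5 XOR 11 = 14
14 XOR 15 = 1
Nim-value of the tree = 1

1


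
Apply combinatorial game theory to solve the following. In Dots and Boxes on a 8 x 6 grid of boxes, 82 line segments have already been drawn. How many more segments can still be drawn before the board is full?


Grid: 8 x 6 boxes, i.e. 9 rows and 7 columns of dots.
Horizontal edges: (rows + 1) * cols = 9 * 6 = 54
Vertical edges: rows * (cols + 1) = 8 * 7 = 56
Total edges: 54 + 56 = 110
Edges drawn: 82
Remaining: 110 - 82 = 28

28


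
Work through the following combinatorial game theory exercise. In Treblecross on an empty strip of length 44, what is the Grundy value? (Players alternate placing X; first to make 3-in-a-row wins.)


Treblecross: place X on empty cells; 3-in-a-row wins.
Playing within two cells of an existing X lets the opponent win at once, so sensible play treats the cells i-2..i+2 around each X as dead. The player left with no safe cell loses, so this is a normal-play take-away game on strips of safe cells.
Placing X at cell i (0-indexed) of a strip of k safe cells leaves independent strips of sizes max(0, i-2) and max(0, k-i-3). Hence G(k) = mex{ G(max(0,i-2)) XOR G(max(0,k-i-3)) : 0 <= i < k }, with G(0) = 0.
G(1): splits (0,0):0^0=0 -> mex({0}) = 1
G(2): splits (0,0):0^0=0 -> mex({0}) = 1
G(3): splits (0,0):0^0=0 -> mex({0}) = 1
G(4): splits (0,1):0^1=1 (0,0):0^0=0 -> mex({0, 1}) = 2
G(5): splits (0,2):0^1=1 (0,1):0^1=1 (0,0):0^0=0 -> mex({0, 1}) = 2
G(6) = mex({1}) = 0
G(7) = mex({0, 1, 2}) = 3
G(8) = mex({0, 1, 2}) = 3
G(9) = mex({0, 2}) = 1
G(10) = mex({0, 2, 3}) = 1
G(11) = mex({0, 3}) = 1
G(12) = mex({1, 3}) = 0
G(13) = mex({0, 1, 2, 3}) = 4
G(14) = mex({0, 1, 2}) = 3
G(15) = mex({0, 1, 2}) = 3
G(16) = mex({0, 1, 2, 4}) = 3
G(17) = mex({0, 1, 3, 4}) = 2
G(18) = mex({0, 1, 3, 4}) = 2
G(19) = mex({0, 1, 3, 5}) = 2
G(20) = mex({0, 1, 2, 3, 5}) = 4
G(21) = mex({0, 1, 2, 3, 5}) = 4
G(22) = mex({1, 2, 6}) = 0
G(23) = mex({0, 1, 2, 3, 4, 6}) = 5
G(24) = mex({0, 1, 2, 3, 4}) = 5
G(25) = mex({0, 1, 3, 4, 7}) = 2
G(26) = mex({0, 1, 3, 4, 5, 7}) = 2
G(27) = mex({0, 1, 3, 5}) = 2
G(28) = mex({0, 1, 2, 5}) = 3
G(29) = mex({0, 1, 2, 4, 5, 6}) = 3
G(30) = mex({1, 2, 4, 6}) = 0
G(31) = mex({0, 1, 2, 3, 4, 6}) = 5
G(32) = mex({1, 2, 3, 4, 7}) = 0
G(33) = mex({0, 3, 7}) = 1
G(34) = mex({0, 2, 3, 5, 7}) = 1
G(35) = mex({0, 2, 3, 5, 6}) = 1
G(36) = mex({0, 1, 2, 5, 6}) = 3
G(37) = mex({0, 1, 2, 4, 5, 6}) = 3
G(38) = mex({0, 1, 2, 4}) = 3
G(39) = mex({0, 1, 2, 3, 4, 7}) = 5
G(40) = mex({0, 1, 2, 3, 4, 5, 7}) = 6
G(41) = mex({0, 1, 2, 3, 5, 7}) = 4
G(42) = mex({0, 1, 2, 3, 5, 6, 7}) = 4
G(43) = mex({0, 2, 3, 5, 6}) = 1
G(44) = mex({1, 2, 3, 4, 5, 6}) = 0
Therefore G(44) = 0.

0


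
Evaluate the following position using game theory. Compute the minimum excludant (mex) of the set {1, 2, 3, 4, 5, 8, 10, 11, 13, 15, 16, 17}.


Set = {1, 2, 3, 4, 5, 8, 10, 11, 13, 15, 16, 17}
0 is NOT in the set. This is the mex.
mex = 0

0


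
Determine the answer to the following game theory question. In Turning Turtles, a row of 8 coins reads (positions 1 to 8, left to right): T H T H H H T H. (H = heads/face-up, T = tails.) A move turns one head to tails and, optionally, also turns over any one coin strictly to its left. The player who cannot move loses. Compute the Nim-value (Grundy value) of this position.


Coins: T H T H H H T H
Key fact: a single head at position k behaves exactly like a Nim heap of size k (turning it to T and optionally flipping a coin at j < k corresponds to moving the heap from k to j, or to 0), and heads combine as a disjunctive sum (two heads at the same place would cancel, matching j XOR j = 0). So the Nim-value is the XOR of the 1-indexed positions of the heads.
Face-up positions (1-indexed): [2, 4, 5, 6, 8]
XOR 0 with 2: 0 XOR 2 = 2
XOR 2 with 4: 2 XOR 4 = 6
XOR 6 with 5: 6 XOR 5 = 3
XOR 3 with 6: 3 XOR 6 = 5
XOR 5 with 8: 5 XOR 8 = 13
Nim-value = 13

13


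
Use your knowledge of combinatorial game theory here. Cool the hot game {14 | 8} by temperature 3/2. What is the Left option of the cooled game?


Original game: {14 | 8} (a switch {a | b} with a > b).
Cooling by t (for t below the temperature (a - b)/2 = 3) taxes each move by t: {a | b} cooled by t is {a - t | b + t}.
Cooling amount: t = 3/2
Cooled Left option: 14 - 3/2 = 25/2
Cooled Right option: 8 + 3/2 = 19/2
Cooled game: {25/2 | 19/2}
Left option = 25/2

25/2


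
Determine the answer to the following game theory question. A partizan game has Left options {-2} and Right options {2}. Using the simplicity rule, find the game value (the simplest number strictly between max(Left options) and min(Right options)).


Left options: {-2}, max = -2
Right options: {2}, min = 2
All options are numbers and max(Left) < min(Right), so by the simplicity theorem the value is the simplest (earliest-born) number strictly between -2 and 2.
Integers -1 through 1 all lie strictly between -2 and 2.
Among integers, the simplest (lowest birthday = smallest |n|; 0 is born on day 0, +-n on day n) is 0.
No non-integer in the interval can be simpler: if x is a non-integer in the interval, then floor(x) or ceil(x) also lies in the interval (the interval contains an integer), and both are proper prefixes of x's sign expansion, i.e. born earlier. So the game value is 0.
Game value = 0

0


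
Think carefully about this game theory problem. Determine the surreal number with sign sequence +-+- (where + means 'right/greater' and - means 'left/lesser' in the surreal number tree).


Sign expansion: +-+-
Rule: track bounds (lo, hi), initially (-inf, +inf). On '+', the current value becomes lo and we move to the simplest number in (value, hi): value + 1 if hi = +inf, otherwise the midpoint (value + hi)/2. On '-', the current value becomes hi and we move to value - 1 if lo = -inf, otherwise the midpoint (lo + value)/2.
Start at 0.
Step 1: sign = +, move right. Bounds: (0, +inf). Value = 1
Step 2: sign = -, move left. Bounds: (0, 1). Value = 1/2
Step 3: sign = +, move right. Bounds: (1/2, 1). Value = 3/4
Step 4: sign = -, move left. Bounds: (1/2, 3/4). Value = 5/8
The surreal number with sign expansion +-+- is 5/8.

5/8


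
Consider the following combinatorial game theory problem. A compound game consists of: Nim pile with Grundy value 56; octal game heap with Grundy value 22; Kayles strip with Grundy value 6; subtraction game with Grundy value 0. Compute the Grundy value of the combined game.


By the Sprague-Grundy theorem, the Grundy value of a sum of games is the XOR of individual Grundy values.
Nim pile: Grundy value = 56. Running XOR: 0 XOR 56 = 56
octal game heap: Grundy value = 22. Running XOR: 56 XOR 22 = 46
Kayles strip: Grundy value = 6. Running XOR: 46 XOR 6 = 40
subtraction game: Grundy value = 0. Running XOR: 40 XOR 0 = 40
The combined Grundy value is 40.

40


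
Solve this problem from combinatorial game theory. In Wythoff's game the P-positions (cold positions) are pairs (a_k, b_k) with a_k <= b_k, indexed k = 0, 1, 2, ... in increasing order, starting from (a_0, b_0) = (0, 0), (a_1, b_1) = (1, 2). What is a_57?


By Wythoff's theorem, a_k = floor(k * phi) and b_k = floor(k * phi^2) = a_k + k, where phi = (1 + sqrt(5))/2 is the golden ratio.
phi = (1 + sqrt(5))/2 = 1.618034
k = 57
k * phi = 57 * 1.618034 = 92.227937
a_57 = floor(k * phi) = 92

92


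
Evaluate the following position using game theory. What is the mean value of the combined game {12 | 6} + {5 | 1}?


G1 = {12 | 6}, G2 = {5 | 1}
Each is a switch {a | b} with numbers a > b; its mean value is (a + b)/2, and mean value is additive over game sums: m(G1 + G2) = m(G1) + m(G2).
Mean of G1 = (12 + (6))/2 = 18/2 = 9
Mean of G2 = (5 + (1))/2 = 6/2 = 3
Mean of G1 + G2 = 9 + 3 = 12

12


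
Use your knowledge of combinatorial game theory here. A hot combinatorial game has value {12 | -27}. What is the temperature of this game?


The game is {12 | -27}, a switch {a | b} with numbers a > b.
Cooling {a | b} by t gives {a - t | b + t}, which stops being hot when a - t = b + t, i.e. at t = (a - b)/2. So the temperature of a switch is (a - b)/2.
Temperature = (Left option - Right option) / 2
= (12 - (-27)) / 2
= 39 / 2
= 39/2

39/2


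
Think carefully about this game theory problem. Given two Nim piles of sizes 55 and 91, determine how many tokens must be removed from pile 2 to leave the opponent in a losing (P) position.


Piles: 55 and 91
Current XOR: 55 XOR 91 = 108 (non-zero, so this is an N-position).
To make the XOR zero, we need to find a move that balances the piles.
For pile 2 (size 91): target = 91 XOR 108 = 55
We reduce pile 2 from 91 to 55.
Tokens removed: 91 - 55 = 36
Verification: 55 XOR 55 = 0

36


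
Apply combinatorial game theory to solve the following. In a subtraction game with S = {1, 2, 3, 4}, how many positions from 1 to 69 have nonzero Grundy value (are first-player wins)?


Subtraction set S = {1, 2, 3, 4}, so G(n) = n mod 5.
G(n) = 0 when n is a multiple of 5.
Multiples of 5 in [1, 69]: 13
N-positions (nonzero Grundy) = 69 - 13 = 56

56


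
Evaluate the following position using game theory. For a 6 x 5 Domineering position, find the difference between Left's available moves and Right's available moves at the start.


Board is 6 x 5 (rows x cols).
Left (vertical) placements: (rows-1) * cols = 5 * 5 = 25
Right (horizontal) placements: rows * (cols-1) = 6 * 4 = 24
Advantage = Left - Right = 25 - 24 = 1

1


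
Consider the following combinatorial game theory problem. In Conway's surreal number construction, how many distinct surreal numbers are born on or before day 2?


Day 0: {|} = 0 is born. Count = 1.
Day n: the number of surreal numbers born by day n is 2^(n+1) - 1.
By day 0: 2^1 - 1 = 1
By day 1: 2^2 - 1 = 3
By day 2: 2^3 - 1 = 7
By day 2: 7 surreal numbers.

7


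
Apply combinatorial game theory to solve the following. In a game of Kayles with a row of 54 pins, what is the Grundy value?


Kayles: a move removes 1 or 2 adjacent pins from a contiguous row.
Removing pins from a row of k leaves two independent rows (a, b) with a + b = k - 1 (one pin) or a + b = k - 2 (two pins); an end removal gives a = 0.
By Sprague-Grundy, G(k) = mex{ G(a) XOR G(b) } over all these splits. G(0) = 0.
G(1): splits (0,0):0^0=0 -> mex({0}) = 1
G(2): splits (0,1):0^1=1 (0,0):0^0=0 -> mex({0, 1}) = 2
G(3): splits (0,2):0^2=2 (1,1):1^1=0 (0,1):0^1=1 -> mex({0, 1, 2}) = 3
G(4): splits (0,3):0^3=3 (1,2):1^2=3 (0,2):0^2=2 (1,1):1^1=0 -> mex({0, 2, 3}) = 1
G(5): splits (0,4):0^1=1 (1,3):1^3=2 (2,2):2^2=0 (0,3):0^3=3 (1,2):1^2=3 -> mex({0, 1, 2, 3}) = 4
G(6) = mex({0, 1, 2, 4}) = 3
G(7) = mex({0, 1, 3, 4, 5}) = 2
G(8) = mex({0, 2, 3, 5, 6}) = 1
G(9) = mex({0, 1, 2, 3, 6, 7}) = 4
G(10) = mex({0, 1, 3, 4, 5, 7}) = 2
G(11) = mex({0, 1, 2, 3, 4, 5}) = 6
G(12) = mex({0, 1, 2, 3, 5, 6, 7}) = 4
G(13) = mex({0, 2, 3, 4, 6, 7}) = 1
G(14) = mex({0, 1, 4, 5, 6, 7}) = 2
G(15) = mex({0, 1, 2, 3, 4, 5, 6}) = 7
G(16) = mex({0, 2, 3, 5, 6, 7}) = 1
G(17) = mex({0, 1, 2, 3, 5, 6, 7}) = 4
G(18) = mex({0, 1, 2, 4, 5, 6}) = 3
G(19) = mex({0, 1, 3, 4, 5, 7}) = 2
G(20) = mex({0, 2, 3, 4, 5, 6, 7}) = 1
G(21) = mex({0, 1, 2, 3, 5, 6, 7}) = 4
G(22) = mex({0, 1, 2, 3, 4, 5, 7}) = 6
G(23) = mex({0, 1, 2, 3, 4, 5, 6}) = 7
G(24) = mex({0, 1, 2, 3, 5, 6, 7}) = 4
G(25) = mex({0, 2, 3, 4, 6, 7}) = 1
G(26) = mex({0, 1, 3, 4, 5, 6, 7}) = 2
G(27) = mex({0, 1, 2, 3, 4, 5, 6, 7}) = 8
G(28) = mex({0, 1, 2, 3, 4, 6, 7, 8}) = 5
G(29) = mex({0, 1, 2, 3, 5, 6, 7, 8, 9}) = 4
G(30) = mex({0, 1, 2, 3, 4, 5, 6, 9, 10}) = 7
G(31) = mex({0, 1, 3, 4, 5, 7, 10, 11}) = 2
G(32) = mex({0, 2, 3, 4, 5, 6, 7, 9, 11}) = 1
G(33) = mex({0, 1, 2, 3, 4, 5, 6, 7, 9, 12}) = 8
G(34) = mex({0, 1, 2, 3, 4, 5, 7, 8, 11, 12}) = 6
G(35) = mex({0, 1, 2, 3, 4, 5, 6, 8, 9, 10, 11}) = 7
G(36) = mex({0, 1, 2, 3, 5, 6, 7, 9, 10}) = 4
G(37) = mex({0, 2, 3, 4, 6, 7, 9, 10, 11, 12}) = 1
G(38) = mex({0, 1, 3, 4, 5, 6, 7, 9, 10, 11, 12}) = 2
G(39) = mex({0, 1, 2, 4, 5, 6, 7, 9, 10, 12, 14}) = 3
G(40) = mex({0, 2, 3, 4, 6, 7, 11, 12, 14}) = 1
G(41) = mex({0, 1, 2, 3, 5, 6, 7, 9, 10, 11, 12}) = 4
G(42) = mex({0, 1, 2, 3, 4, 5, 6, 9, 10}) = 7
G(43) = mex({0, 1, 3, 4, 5, 7, 9, 10, 12, 15}) = 2
G(44) = mex({0, 2, 3, 4, 5, 6, 7, 9, 10, 12, 15}) = 1
G(45) = mex({0, 1, 2, 3, 4, 5, 6, 7, 9, 10, 12, 14}) = 8
G(46) = mex({0, 1, 3, 4, 5, 7, 8, 11, 12, 14}) = 2
G(47) = mex({0, 1, 2, 3, 4, 5, 6, 8, 9, 10, 11, 12}) = 7
G(48) = mex({0, 1, 2, 3, 5, 6, 7, 9, 10}) = 4
G(49) = mex({0, 2, 3, 4, 6, 7, 9, 10, 11, 12, 15}) = 1
G(50) = mex({0, 1, 4, 5, 6, 7, 9, 11, 12, 14, 15}) = 2
G(51) = mex({0, 1, 2, 3, 4, 5, 6, 7, 9, 12, 14, 15}) = 8
G(52) = mex({0, 2, 3, 4, 5, 6, 7, 8, 11, 12, 15}) = 1
G(53) = mex({0, 1, 2, 3, 5, 6, 7, 8, 9, 10, 11, 12}) = 4
G(54) = mex({0, 1, 2, 3, 4, 5, 6, 9, 10}) = 7
Therefore G(54) = 7.

7


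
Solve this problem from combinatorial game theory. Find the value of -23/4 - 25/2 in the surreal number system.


x = -23/4, y = 25/2
Converting to common denominator: 4
x = -23/4, y = 50/4
x - y = -23/4 - 25/2 = -73/4

-73/4


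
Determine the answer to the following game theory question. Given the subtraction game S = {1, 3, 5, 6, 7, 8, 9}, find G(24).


The subtraction set is S = {1, 3, 5, 6, 7, 8, 9}.
G(k) = mex{ G(k - s) : s in S, s <= k }. We compute iteratively: G(0) = 0.
G(1) = mex({0}) = 1
G(2) = mex({1}) = 0
G(3) = mex({0}) = 1
G(4) = mex({1}) = 0
G(5) = mex({0}) = 1
G(6) = mex({0, 1}) = 2
G(7) = mex({0, 1, 2}) = 3
G(8) = mex({0, 1, 3}) = 2
G(9) = mex({0, 1, 2}) = 3
G(10) = mex({0, 1, 3}) = 2
G(11) = mex({0, 1, 2}) = 3
G(12) = mex({0, 1, 2, 3}) = 4
G(13) = mex({0, 1, 2, 3, 4}) = 5
G(14) = mex({1, 2, 3, 5}) = 0
G(15) = mex({0, 2, 3, 4}) = 1
G(16) = mex({1, 2, 3, 5}) = 0
G(17) = mex({0, 2, 3, 4}) = 1
G(18) = mex({1, 2, 3, 4, 5}) = 0
G(19) = mex({0, 2, 3, 4, 5}) = 1
G(20) = mex({0, 1, 3, 4, 5}) = 2
G(21) = mex({0, 1, 2, 4, 5}) = 3
G(22) = mex({0, 1, 3, 5}) = 2
Observe that G(14)..G(22) = 0, 1, 0, 1, 0, 1, 2, 3, 2 repeats G(0)..G(8) = 0, 1, 0, 1, 0, 1, 2, 3, 2.
For k >= max(S) = 9, G(k) is determined by the previous 9 values G(k-9)..G(k-1); a window of 9 consecutive values has recurred shifted by 14, so by induction G(k + 14) = G(k) for all k >= 0: the sequence is periodic from the start with period 14.
One period: G(0..13) = 0, 1, 0, 1, 0, 1, 2, 3, 2, 3, 2, 3, 4, 5.
24 mod 14 = 10, so G(24) = G(10) = 2.

2


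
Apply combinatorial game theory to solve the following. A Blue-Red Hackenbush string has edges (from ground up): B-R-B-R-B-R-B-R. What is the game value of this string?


Edges (from ground): B-R-B-R-B-R-B-R
By Berlekamp's sign-expansion rule, a Blue-Red Hackenbush stalk has the value of the surreal number whose sign sequence is the edge sequence with B -> + and R -> -.
Sign sequence: +-+-+-+-
Trace the sign expansion in the surreal number tree, starting from 0:
Edge 1: B (sign +) -> bounds (0, +inf), value = 1
Edge 2: R (sign -) -> bounds (0, 1), value = 1/2
Edge 3: B (sign +) -> bounds (1/2, 1), value = 3/4
Edge 4: R (sign -) -> bounds (1/2, 3/4), value = 5/8
Edge 5: B (sign +) -> bounds (5/8, 3/4), value = 11/16
Edge 6: R (sign -) -> bounds (5/8, 11/16), value = 21/32
Edge 7: B (sign +) -> bounds (21/32, 11/16), value = 43/64
Edge 8: R (sign -) -> bounds (21/32, 43/64), value = 85/128
Game value = 85/128

85/128
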